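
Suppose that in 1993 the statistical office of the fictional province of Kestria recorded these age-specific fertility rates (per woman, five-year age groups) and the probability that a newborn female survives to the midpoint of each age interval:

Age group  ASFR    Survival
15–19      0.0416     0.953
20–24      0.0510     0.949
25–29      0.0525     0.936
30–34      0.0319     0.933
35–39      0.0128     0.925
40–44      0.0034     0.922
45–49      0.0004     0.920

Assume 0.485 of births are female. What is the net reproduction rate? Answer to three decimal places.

0.442

Proportion female at birth = 0.485.
Weighting each age-specific rate by interval width and survival:
  15–19: 5 × 0.0416 × 0.953 = 0.19822
  20–24: 5 × 0.0510 × 0.949 = 0.24200
  25–29: 5 × 0.0525 × 0.936 = 0.24570
  30–34: 5 × 0.0319 × 0.933 = 0.14881
  35–39: 5 × 0.0128 × 0.925 = 0.05920
  40–44: 5 × 0.0034 × 0.922 = 0.01567
  45–49: 5 × 0.0004 × 0.920 = 0.00184
Sum = 0.91144
NRR = 0.485 × 0.91144 = 0.44205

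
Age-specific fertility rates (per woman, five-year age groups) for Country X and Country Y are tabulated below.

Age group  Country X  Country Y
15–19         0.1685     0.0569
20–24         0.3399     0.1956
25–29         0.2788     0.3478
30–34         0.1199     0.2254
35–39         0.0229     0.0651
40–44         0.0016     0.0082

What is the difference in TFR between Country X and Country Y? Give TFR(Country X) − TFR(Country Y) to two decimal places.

Country X:
  Sum of ASFRs = 0.1685 + 0.3399 + 0.2788 + 0.1199 + 0.0229 + 0.0016 = 0.9316
  TFR = 5 × 0.9316 = 4.658
Country Y:
  Sum of ASFRs = 0.0569 + 0.1956 + 0.3478 + 0.2254 + 0.0651 + 0.0082 = 0.8990
  TFR = 5 × 0.8990 = 4.495
Difference = 4.658 − 4.495 = 0.163

0.16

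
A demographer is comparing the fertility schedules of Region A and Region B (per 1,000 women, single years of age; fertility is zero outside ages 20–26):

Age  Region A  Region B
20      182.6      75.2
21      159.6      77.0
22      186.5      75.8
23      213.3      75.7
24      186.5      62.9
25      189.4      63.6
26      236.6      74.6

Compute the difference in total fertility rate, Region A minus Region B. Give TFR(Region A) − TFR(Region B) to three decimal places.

Region A:
  Sum of ASFRs = 182.6 + 159.6 + 186.5 + 213.3 + 186.5 + 189.4 + 236.6 = 1354.5
  TFR = 1354.5 / 1000 = 1.3545
Region B:
  Sum of ASFRs = 75.2 + 77.0 + 75.8 + 75.7 + 62.9 + 63.6 + 74.6 = 504.8
  TFR = 504.8 / 1000 = 0.5048
Difference = 1.3545 − 0.5048 = 0.8497

0.850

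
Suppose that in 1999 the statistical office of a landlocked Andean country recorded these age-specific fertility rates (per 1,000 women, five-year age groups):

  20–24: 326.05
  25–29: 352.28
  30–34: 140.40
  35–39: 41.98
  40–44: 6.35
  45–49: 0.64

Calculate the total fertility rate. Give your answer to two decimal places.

Sum of ASFRs = 326.05 + 352.28 + 140.40 + 41.98 + 6.35 + 0.64 = 867.70
TFR = 5 × 867.70 / 1000 = 4.3385

4.34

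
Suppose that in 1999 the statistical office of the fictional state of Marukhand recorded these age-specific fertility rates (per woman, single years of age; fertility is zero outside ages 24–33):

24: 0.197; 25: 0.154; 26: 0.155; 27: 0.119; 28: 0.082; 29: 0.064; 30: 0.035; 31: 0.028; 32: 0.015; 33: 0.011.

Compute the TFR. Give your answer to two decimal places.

0.86

Sum of ASFRs = 0.197 + 0.154 + 0.155 + 0.119 + 0.082 + 0.064 + 0.035 + 0.028 + 0.015 + 0.011 = 0.860
TFR = 0.86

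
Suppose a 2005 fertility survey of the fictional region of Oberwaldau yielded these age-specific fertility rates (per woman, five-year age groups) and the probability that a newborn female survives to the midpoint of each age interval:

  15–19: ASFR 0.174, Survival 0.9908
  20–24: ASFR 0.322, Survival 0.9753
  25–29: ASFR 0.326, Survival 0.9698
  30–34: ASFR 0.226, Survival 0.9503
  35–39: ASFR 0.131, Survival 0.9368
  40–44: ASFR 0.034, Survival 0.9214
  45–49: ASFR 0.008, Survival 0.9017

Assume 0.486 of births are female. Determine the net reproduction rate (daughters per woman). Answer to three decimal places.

2.864

Proportion female at birth = 0.486.
Weighting each age-specific rate by interval width and survival:
  15–19: 5 × 0.174 × 0.9908 = 0.86200
  20–24: 5 × 0.322 × 0.9753 = 1.57023
  25–29: 5 × 0.326 × 0.9698 = 1.58077
  30–34: 5 × 0.226 × 0.9503 = 1.07384
  35–39: 5 × 0.131 × 0.9368 = 0.61360
  40–44: 5 × 0.034 × 0.9214 = 0.15664
  45–49: 5 × 0.008 × 0.9017 = 0.03607
Sum = 5.89315
NRR = 0.486 × 5.89315 = 2.86407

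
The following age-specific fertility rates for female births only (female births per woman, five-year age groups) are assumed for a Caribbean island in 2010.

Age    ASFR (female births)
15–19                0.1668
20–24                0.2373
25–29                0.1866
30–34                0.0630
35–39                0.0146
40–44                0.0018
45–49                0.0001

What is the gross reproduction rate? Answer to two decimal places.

3.35

Sum of female ASFRs = 0.1668 + 0.2373 + 0.1866 + 0.0630 + 0.0146 + 0.0018 + 0.0001 = 0.6702
GRR = 5 × 0.6702 = 3.351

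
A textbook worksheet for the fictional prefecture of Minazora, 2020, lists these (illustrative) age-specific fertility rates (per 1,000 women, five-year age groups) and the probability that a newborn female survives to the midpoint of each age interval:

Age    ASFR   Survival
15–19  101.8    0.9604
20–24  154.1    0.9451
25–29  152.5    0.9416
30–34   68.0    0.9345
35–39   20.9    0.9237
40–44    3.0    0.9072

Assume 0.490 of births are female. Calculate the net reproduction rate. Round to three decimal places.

Proportion female at birth = 0.490.
Each age group contributes 5 × ASFR × survival:
  15–19: 5 × 101.8/1000 × 0.9604 = 0.48884
  20–24: 5 × 154.1/1000 × 0.9451 = 0.72820
  25–29: 5 × 152.5/1000 × 0.9416 = 0.71797
  30–34: 5 × 68.0/1000 × 0.9345 = 0.31773
  35–39: 5 × 20.9/1000 × 0.9237 = 0.09653
  40–44: 5 × 3.0/1000 × 0.9072 = 0.01361
Sum = 2.36288
NRR = 0.490 × 2.36288 = 1.15781
With NRR above 1 the population is above replacement fertility.

1.158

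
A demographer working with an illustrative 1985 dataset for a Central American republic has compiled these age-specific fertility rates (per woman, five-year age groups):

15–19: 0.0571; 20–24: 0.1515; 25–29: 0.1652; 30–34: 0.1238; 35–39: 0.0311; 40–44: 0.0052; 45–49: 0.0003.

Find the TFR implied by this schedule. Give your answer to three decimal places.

Sum of ASFRs = 0.0571 + 0.1515 + 0.1652 + 0.1238 + 0.0311 + 0.0052 + 0.0003 = 0.5342
TFR = 5 × 0.5342 = 2.671

2.671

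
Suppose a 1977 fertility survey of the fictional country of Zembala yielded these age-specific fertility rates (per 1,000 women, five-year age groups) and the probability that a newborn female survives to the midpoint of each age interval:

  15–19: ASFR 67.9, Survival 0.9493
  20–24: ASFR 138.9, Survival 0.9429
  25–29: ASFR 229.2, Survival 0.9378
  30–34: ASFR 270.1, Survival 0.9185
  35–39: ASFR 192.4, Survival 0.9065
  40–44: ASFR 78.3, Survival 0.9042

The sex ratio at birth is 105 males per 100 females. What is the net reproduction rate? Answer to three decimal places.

2.204

Proportion female at birth = 100 / (100 + 105) = 0.48780.
Each age group contributes 5 × ASFR × survival:
  15–19: 5 × 67.9/1000 × 0.9493 = 0.32229
  20–24: 5 × 138.9/1000 × 0.9429 = 0.65484
  25–29: 5 × 229.2/1000 × 0.9378 = 1.07472
  30–34: 5 × 270.1/1000 × 0.9185 = 1.24043
  35–39: 5 × 192.4/1000 × 0.9065 = 0.87205
  40–44: 5 × 78.3/1000 × 0.9042 = 0.35399
Sum = 4.51832
NRR = 0.48780 × 4.51832 = 2.20404
NRR > 1, so each generation more than replaces itself.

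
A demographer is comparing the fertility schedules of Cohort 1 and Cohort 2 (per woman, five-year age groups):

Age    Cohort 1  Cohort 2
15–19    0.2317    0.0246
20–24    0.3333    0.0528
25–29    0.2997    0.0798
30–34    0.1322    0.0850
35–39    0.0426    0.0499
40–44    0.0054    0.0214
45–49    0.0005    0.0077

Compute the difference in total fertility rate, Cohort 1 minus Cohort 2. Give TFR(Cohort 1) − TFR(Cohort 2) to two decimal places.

Cohort 1:
  Sum of ASFRs = 0.2317 + 0.3333 + 0.2997 + 0.1322 + 0.0426 + 0.0054 + 0.0005 = 1.0454
  TFR = 5 × 1.0454 = 5.227
Cohort 2:
  Sum of ASFRs = 0.0246 + 0.0528 + 0.0798 + 0.0850 + 0.0499 + 0.0214 + 0.0077 = 0.3212
  TFR = 5 × 0.3212 = 1.606
Difference = 5.227 − 1.606 = 3.621

3.62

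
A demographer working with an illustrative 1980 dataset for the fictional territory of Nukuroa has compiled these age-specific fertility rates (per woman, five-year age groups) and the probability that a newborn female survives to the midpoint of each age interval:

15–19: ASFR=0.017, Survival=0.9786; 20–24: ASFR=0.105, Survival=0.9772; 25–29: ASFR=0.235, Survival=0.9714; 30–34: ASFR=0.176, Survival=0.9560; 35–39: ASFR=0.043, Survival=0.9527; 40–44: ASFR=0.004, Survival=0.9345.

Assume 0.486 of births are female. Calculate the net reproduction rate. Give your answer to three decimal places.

Proportion female at birth = 0.486.
Each age group contributes 5 × ASFR × survival:
  15–19: 5 × 0.017 × 0.9786 = 0.08318
  20–24: 5 × 0.105 × 0.9772 = 0.51303
  25–29: 5 × 0.235 × 0.9714 = 1.14140
  30–34: 5 × 0.176 × 0.9560 = 0.84128
  35–39: 5 × 0.043 × 0.9527 = 0.20483
  40–44: 5 × 0.004 × 0.9345 = 0.01869
Sum = 2.80241
NRR = 0.486 × 2.80241 = 1.36197

1.362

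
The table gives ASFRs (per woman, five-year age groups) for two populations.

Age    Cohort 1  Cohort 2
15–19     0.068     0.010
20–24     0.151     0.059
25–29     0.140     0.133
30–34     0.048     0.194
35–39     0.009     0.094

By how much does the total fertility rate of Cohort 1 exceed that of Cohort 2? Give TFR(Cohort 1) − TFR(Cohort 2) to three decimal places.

-0.370

Cohort 1:
  Sum of ASFRs = 0.068 + 0.151 + 0.140 + 0.048 + 0.009 = 0.416
  TFR = 5 × 0.416 = 2.08
Cohort 2:
  Sum of ASFRs = 0.010 + 0.059 + 0.133 + 0.194 + 0.094 = 0.490
  TFR = 5 × 0.490 = 2.45
Difference = 2.08 − 2.45 = -0.37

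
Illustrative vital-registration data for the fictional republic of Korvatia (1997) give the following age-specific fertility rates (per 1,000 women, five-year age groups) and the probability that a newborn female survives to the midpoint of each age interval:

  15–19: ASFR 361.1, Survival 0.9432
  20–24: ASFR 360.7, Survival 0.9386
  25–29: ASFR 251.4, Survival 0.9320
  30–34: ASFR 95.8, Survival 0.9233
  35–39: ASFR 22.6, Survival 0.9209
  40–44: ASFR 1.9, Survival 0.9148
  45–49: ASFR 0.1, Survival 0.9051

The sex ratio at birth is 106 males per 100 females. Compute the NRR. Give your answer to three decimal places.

Proportion female at birth = 100 / (100 + 106) = 0.48544.
Weighting each age-specific rate by interval width and survival:
  15–19: 5 × 361.1/1000 × 0.9432 = 1.70295
  20–24: 5 × 360.7/1000 × 0.9386 = 1.69277
  25–29: 5 × 251.4/1000 × 0.9320 = 1.17152
  30–34: 5 × 95.8/1000 × 0.9233 = 0.44226
  35–39: 5 × 22.6/1000 × 0.9209 = 0.10406
  40–44: 5 × 1.9/1000 × 0.9148 = 0.00869
  45–49: 5 × 0.1/1000 × 0.9051 = 0.00045
Sum = 5.12270
NRR = 0.48544 × 5.12270 = 2.48676
With NRR above 1 the population is above replacement fertility.

2.487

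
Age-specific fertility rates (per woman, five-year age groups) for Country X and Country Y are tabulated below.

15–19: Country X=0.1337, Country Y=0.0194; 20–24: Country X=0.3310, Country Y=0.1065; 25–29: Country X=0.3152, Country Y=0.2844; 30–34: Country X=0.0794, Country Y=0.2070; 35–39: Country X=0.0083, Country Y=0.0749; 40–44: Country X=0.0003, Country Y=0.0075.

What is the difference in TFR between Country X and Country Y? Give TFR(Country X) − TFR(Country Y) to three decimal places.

0.841

Country X:
  Sum of ASFRs = 0.1337 + 0.3310 + 0.3152 + 0.0794 + 0.0083 + 0.0003 = 0.8679
  TFR = 5 × 0.8679 = 4.3395
Country Y:
  Sum of ASFRs = 0.0194 + 0.1065 + 0.2844 + 0.2070 + 0.0749 + 0.0075 = 0.6997
  TFR = 5 × 0.6997 = 3.4985
Difference = 4.3395 − 3.4985 = 0.841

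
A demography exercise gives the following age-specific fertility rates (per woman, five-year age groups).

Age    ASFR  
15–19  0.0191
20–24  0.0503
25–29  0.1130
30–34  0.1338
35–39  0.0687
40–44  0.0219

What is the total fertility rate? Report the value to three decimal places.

2.034

Sum of ASFRs = 0.0191 + 0.0503 + 0.1130 + 0.1338 + 0.0687 + 0.0219 = 0.4068
TFR = 5 × 0.4068 = 2.034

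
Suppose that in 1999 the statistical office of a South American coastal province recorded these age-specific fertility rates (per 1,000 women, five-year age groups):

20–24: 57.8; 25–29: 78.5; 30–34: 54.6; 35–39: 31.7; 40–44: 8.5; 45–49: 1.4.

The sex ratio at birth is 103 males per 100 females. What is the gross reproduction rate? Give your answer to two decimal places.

0.57

Proportion female at birth = 100 / (100 + 103) = 0.49261.
Sum of ASFRs = 57.8 + 78.5 + 54.6 + 31.7 + 8.5 + 1.4 = 232.5
TFR = 5 × 232.5 / 1000 = 1.1625
GRR = 0.49261 × 1.1625 = 0.57266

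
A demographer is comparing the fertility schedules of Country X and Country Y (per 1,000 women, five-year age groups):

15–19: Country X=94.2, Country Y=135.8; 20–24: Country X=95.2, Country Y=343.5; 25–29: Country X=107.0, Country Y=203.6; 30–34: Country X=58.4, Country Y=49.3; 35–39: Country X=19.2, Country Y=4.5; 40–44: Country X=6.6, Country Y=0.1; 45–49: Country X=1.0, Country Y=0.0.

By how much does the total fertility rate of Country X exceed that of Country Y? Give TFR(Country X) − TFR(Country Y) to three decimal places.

-1.776

Country X:
  Sum of ASFRs = 94.2 + 95.2 + 107.0 + 58.4 + 19.2 + 6.6 + 1.0 = 381.6
  TFR = 5 × 381.6 / 1000 = 1.908
Country Y:
  Sum of ASFRs = 135.8 + 343.5 + 203.6 + 49.3 + 4.5 + 0.1 + 0.0 = 736.8
  TFR = 5 × 736.8 / 1000 = 3.684
Difference = 1.908 − 3.684 = -1.776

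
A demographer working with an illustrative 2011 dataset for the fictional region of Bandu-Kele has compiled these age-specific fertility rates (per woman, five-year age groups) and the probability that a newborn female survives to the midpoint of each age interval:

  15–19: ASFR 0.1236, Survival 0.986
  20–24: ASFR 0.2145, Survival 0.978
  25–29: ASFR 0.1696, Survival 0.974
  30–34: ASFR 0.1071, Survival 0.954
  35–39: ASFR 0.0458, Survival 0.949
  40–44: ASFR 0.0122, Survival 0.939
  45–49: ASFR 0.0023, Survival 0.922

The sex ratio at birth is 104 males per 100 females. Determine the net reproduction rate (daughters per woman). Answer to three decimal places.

1.608

Proportion female at birth = 100 / (100 + 104) = 0.49020.
Survival-weighted fertility by age (5·fₓ·Sₓ):
  15–19: 5 × 0.1236 × 0.986 = 0.60935
  20–24: 5 × 0.2145 × 0.978 = 1.04891
  25–29: 5 × 0.1696 × 0.974 = 0.82595
  30–34: 5 × 0.1071 × 0.954 = 0.51087
  35–39: 5 × 0.0458 × 0.949 = 0.21732
  40–44: 5 × 0.0122 × 0.939 = 0.05728
  45–49: 5 × 0.0023 × 0.922 = 0.01060
Sum = 3.28028
NRR = 0.49020 × 3.28028 = 1.60799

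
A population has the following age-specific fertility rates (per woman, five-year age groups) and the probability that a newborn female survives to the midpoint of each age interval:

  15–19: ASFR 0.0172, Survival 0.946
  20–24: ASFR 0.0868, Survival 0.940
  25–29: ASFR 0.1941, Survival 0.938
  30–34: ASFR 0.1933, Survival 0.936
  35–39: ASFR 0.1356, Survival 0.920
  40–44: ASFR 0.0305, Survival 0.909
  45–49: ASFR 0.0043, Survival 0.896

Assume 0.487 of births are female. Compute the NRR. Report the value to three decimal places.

Proportion female at birth = 0.487.
Each age group contributes 5 × ASFR × survival:
  15–19: 5 × 0.0172 × 0.946 = 0.08136
  20–24: 5 × 0.0868 × 0.940 = 0.40796
  25–29: 5 × 0.1941 × 0.938 = 0.91033
  30–34: 5 × 0.1933 × 0.936 = 0.90464
  35–39: 5 × 0.1356 × 0.920 = 0.62376
  40–44: 5 × 0.0305 × 0.909 = 0.13862
  45–49: 5 × 0.0043 × 0.896 = 0.01926
Sum = 3.08593
NRR = 0.487 × 3.08593 = 1.50285

1.503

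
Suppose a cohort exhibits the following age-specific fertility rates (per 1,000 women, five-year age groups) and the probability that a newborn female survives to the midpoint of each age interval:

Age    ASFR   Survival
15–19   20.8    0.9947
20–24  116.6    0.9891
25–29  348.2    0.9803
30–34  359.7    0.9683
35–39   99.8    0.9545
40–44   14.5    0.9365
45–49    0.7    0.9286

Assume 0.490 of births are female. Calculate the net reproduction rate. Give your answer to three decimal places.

2.291

Proportion female at birth = 0.490.
Survival-weighted fertility by age (5·fₓ·Sₓ):
  15–19: 5 × 20.8/1000 × 0.9947 = 0.10345
  20–24: 5 × 116.6/1000 × 0.9891 = 0.57665
  25–29: 5 × 348.2/1000 × 0.9803 = 1.70670
  30–34: 5 × 359.7/1000 × 0.9683 = 1.74149
  35–39: 5 × 99.8/1000 × 0.9545 = 0.47630
  40–44: 5 × 14.5/1000 × 0.9365 = 0.06790
  45–49: 5 × 0.7/1000 × 0.9286 = 0.00325
Sum = 4.67574
NRR = 0.490 × 4.67574 = 2.29111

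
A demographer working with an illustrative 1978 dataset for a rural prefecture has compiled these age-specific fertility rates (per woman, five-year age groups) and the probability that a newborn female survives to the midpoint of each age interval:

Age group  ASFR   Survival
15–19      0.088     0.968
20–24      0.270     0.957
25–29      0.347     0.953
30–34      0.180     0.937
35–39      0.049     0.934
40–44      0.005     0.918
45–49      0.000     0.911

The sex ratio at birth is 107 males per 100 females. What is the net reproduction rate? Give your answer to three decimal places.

Proportion female at birth = 100 / (100 + 107) = 0.48309.
Weighting each age-specific rate by interval width and survival:
  15–19: 5 × 0.088 × 0.968 = 0.42592
  20–24: 5 × 0.270 × 0.957 = 1.29195
  25–29: 5 × 0.347 × 0.953 = 1.65346
  30–34: 5 × 0.180 × 0.937 = 0.84330
  35–39: 5 × 0.049 × 0.934 = 0.22883
  40–44: 5 × 0.005 × 0.918 = 0.02295
  45–49: 5 × 0.000 × 0.911 = 0.00000
Sum = 4.46641
NRR = 0.48309 × 4.46641 = 2.15768
An NRR exceeding 1 indicates intrinsic growth under these rates.

2.158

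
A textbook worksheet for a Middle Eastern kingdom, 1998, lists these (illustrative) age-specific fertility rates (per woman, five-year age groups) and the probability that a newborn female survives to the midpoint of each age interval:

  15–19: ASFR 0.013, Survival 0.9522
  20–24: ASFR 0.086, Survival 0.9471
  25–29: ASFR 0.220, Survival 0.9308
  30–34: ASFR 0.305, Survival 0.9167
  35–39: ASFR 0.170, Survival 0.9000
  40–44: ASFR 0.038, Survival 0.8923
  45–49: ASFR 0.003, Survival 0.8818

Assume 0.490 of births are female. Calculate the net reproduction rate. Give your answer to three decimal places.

1.881

Proportion female at birth = 0.490.
Survival-weighted fertility by age (5·fₓ·Sₓ):
  15–19: 5 × 0.013 × 0.9522 = 0.06189
  20–24: 5 × 0.086 × 0.9471 = 0.40725
  25–29: 5 × 0.220 × 0.9308 = 1.02388
  30–34: 5 × 0.305 × 0.9167 = 1.39797
  35–39: 5 × 0.170 × 0.9000 = 0.76500
  40–44: 5 × 0.038 × 0.8923 = 0.16954
  45–49: 5 × 0.003 × 0.8818 = 0.01323
Sum = 3.83876
NRR = 0.490 × 3.83876 = 1.88099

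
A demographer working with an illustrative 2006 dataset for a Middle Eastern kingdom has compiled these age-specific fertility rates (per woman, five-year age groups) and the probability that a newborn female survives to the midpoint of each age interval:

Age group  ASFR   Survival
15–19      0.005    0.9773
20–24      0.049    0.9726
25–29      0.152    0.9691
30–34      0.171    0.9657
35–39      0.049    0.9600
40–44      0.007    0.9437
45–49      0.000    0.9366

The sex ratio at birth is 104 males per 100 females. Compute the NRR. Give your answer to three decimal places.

Proportion female at birth = 100 / (100 + 104) = 0.49020.
Each age group contributes 5 × ASFR × survival:
  15–19: 5 × 0.005 × 0.9773 = 0.02443
  20–24: 5 × 0.049 × 0.9726 = 0.23829
  25–29: 5 × 0.152 × 0.9691 = 0.73652
  30–34: 5 × 0.171 × 0.9657 = 0.82567
  35–39: 5 × 0.049 × 0.9600 = 0.23520
  40–44: 5 × 0.007 × 0.9437 = 0.03303
  45–49: 5 × 0.000 × 0.9366 = 0.00000
Sum = 2.09314
NRR = 0.49020 × 2.09314 = 1.02606
With NRR above 1 the population is above replacement fertility.

1.026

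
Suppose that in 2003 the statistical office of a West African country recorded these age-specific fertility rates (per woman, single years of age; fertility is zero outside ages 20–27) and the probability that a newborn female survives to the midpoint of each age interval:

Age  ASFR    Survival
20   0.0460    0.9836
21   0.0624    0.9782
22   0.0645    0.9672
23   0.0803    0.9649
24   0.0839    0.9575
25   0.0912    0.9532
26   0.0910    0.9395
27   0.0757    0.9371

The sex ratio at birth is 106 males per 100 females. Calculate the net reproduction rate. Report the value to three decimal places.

0.277

Proportion female at birth = 100 / (100 + 106) = 0.48544.
Weighting each age-specific rate by interval width and survival:
  20: 1 × 0.0460 × 0.9836 = 0.04525
  21: 1 × 0.0624 × 0.9782 = 0.06104
  22: 1 × 0.0645 × 0.9672 = 0.06238
  23: 1 × 0.0803 × 0.9649 = 0.07748
  24: 1 × 0.0839 × 0.9575 = 0.08033
  25: 1 × 0.0912 × 0.9532 = 0.08693
  26: 1 × 0.0910 × 0.9395 = 0.08549
  27: 1 × 0.0757 × 0.9371 = 0.07094
Sum = 0.56984
NRR = 0.48544 × 0.56984 = 0.27662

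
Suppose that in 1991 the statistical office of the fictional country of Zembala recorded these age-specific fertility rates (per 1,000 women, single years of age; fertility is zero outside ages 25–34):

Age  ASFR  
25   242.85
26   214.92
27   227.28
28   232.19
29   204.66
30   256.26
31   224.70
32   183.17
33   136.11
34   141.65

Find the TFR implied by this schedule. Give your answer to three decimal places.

Sum of ASFRs = 242.85 + 214.92 + 227.28 + 232.19 + 204.66 + 256.26 + 224.70 + 183.17 + 136.11 + 141.65 = 2063.79
TFR = 2063.79 / 1000 = 2.06379

2.064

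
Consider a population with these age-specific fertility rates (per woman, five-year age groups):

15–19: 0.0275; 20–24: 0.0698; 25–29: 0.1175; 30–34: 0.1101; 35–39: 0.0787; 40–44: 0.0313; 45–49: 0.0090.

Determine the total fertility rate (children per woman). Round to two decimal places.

Sum of ASFRs = 0.0275 + 0.0698 + 0.1175 + 0.1101 + 0.0787 + 0.0313 + 0.0090 = 0.4439
TFR = 5 × 0.4439 = 2.2195

2.22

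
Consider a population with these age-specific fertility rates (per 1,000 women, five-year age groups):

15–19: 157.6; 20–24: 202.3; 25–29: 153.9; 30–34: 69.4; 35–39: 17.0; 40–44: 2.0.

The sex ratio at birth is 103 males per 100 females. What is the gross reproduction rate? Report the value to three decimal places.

Proportion female at birth = 100 / (100 + 103) = 0.49261.
Sum of ASFRs = 157.6 + 202.3 + 153.9 + 69.4 + 17.0 + 2.0 = 602.2
TFR = 5 × 602.2 / 1000 = 3.011
GRR = 0.49261 × 3.011 = 1.48325

1.483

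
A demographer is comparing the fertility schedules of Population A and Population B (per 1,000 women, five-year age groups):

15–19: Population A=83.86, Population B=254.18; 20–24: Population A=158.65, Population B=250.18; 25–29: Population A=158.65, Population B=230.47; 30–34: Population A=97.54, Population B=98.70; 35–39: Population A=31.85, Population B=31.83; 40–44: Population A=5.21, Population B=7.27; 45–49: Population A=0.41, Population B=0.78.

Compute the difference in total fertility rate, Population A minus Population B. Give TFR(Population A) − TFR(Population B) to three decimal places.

Population A:
  Sum of ASFRs = 83.86 + 158.65 + 158.65 + 97.54 + 31.85 + 5.21 + 0.41 = 536.17
  TFR = 5 × 536.17 / 1000 = 2.68085
Population B:
  Sum of ASFRs = 254.18 + 250.18 + 230.47 + 98.70 + 31.83 + 7.27 + 0.78 = 873.41
  TFR = 5 × 873.41 / 1000 = 4.36705
Difference = 2.68085 − 4.36705 = -1.6862

-1.686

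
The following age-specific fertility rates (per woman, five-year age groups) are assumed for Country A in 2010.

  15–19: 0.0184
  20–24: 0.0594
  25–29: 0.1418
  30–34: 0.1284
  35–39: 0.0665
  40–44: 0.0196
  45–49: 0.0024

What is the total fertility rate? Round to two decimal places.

2.18

Sum of ASFRs = 0.0184 + 0.0594 + 0.1418 + 0.1284 + 0.0665 + 0.0196 + 0.0024 = 0.4365
TFR = 5 × 0.4365 = 2.1825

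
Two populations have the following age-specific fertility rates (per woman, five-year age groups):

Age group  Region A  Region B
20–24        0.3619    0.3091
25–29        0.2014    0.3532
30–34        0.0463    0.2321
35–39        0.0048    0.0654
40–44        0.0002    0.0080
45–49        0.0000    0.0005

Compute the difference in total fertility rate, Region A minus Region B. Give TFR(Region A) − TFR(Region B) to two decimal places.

-1.77

Region A:
  Sum of ASFRs = 0.3619 + 0.2014 + 0.0463 + 0.0048 + 0.0002 + 0.0000 = 0.6146
  TFR = 5 × 0.6146 = 3.073
Region B:
  Sum of ASFRs = 0.3091 + 0.3532 + 0.2321 + 0.0654 + 0.0080 + 0.0005 = 0.9683
  TFR = 5 × 0.9683 = 4.8415
Difference = 3.073 − 4.8415 = -1.7685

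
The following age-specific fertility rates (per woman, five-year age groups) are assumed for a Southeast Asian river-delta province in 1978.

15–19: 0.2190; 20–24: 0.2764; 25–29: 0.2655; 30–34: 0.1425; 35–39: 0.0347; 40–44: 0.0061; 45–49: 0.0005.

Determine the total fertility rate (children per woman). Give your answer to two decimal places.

4.72

Sum of ASFRs = 0.2190 + 0.2764 + 0.2655 + 0.1425 + 0.0347 + 0.0061 + 0.0005 = 0.9447
TFR = 5 × 0.9447 = 4.7235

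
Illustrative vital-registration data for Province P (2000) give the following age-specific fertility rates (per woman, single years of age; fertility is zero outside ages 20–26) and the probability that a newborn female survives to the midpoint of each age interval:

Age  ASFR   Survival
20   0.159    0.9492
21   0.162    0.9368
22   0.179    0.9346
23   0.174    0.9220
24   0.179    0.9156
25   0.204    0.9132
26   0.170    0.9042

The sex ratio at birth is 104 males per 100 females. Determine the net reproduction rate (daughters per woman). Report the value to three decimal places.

Proportion female at birth = 100 / (100 + 104) = 0.49020.
Each age group contributes 1 × ASFR × survival:
  20: 1 × 0.159 × 0.9492 = 0.15092
  21: 1 × 0.162 × 0.9368 = 0.15176
  22: 1 × 0.179 × 0.9346 = 0.16729
  23: 1 × 0.174 × 0.9220 = 0.16043
  24: 1 × 0.179 × 0.9156 = 0.16389
  25: 1 × 0.204 × 0.9132 = 0.18629
  26: 1 × 0.170 × 0.9042 = 0.15371
Sum = 1.13429
NRR = 0.49020 × 1.13429 = 0.55603

0.556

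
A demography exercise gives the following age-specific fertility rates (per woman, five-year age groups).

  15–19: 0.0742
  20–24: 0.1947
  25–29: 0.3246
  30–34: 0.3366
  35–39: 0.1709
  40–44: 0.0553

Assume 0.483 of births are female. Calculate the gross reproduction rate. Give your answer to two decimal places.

2.79

Proportion female at birth = 0.483.
Sum of ASFRs = 0.0742 + 0.1947 + 0.3246 + 0.3366 + 0.1709 + 0.0553 = 1.1563
TFR = 5 × 1.1563 = 5.7815
GRR = 0.483 × 5.7815 = 2.79246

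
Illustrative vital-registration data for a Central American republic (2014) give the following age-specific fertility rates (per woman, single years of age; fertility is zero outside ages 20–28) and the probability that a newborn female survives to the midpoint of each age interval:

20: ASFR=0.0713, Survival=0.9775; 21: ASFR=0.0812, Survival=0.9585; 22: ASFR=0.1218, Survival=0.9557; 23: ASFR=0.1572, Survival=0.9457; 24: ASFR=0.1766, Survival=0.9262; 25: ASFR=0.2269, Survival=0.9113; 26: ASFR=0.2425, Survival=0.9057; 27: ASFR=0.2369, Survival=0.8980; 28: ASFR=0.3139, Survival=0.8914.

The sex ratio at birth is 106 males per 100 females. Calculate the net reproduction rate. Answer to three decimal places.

Proportion female at birth = 100 / (100 + 106) = 0.48544.
Weighting each age-specific rate by interval width and survival:
  20: 1 × 0.0713 × 0.9775 = 0.06970
  21: 1 × 0.0812 × 0.9585 = 0.07783
  22: 1 × 0.1218 × 0.9557 = 0.11640
  23: 1 × 0.1572 × 0.9457 = 0.14866
  24: 1 × 0.1766 × 0.9262 = 0.16357
  25: 1 × 0.2269 × 0.9113 = 0.20677
  26: 1 × 0.2425 × 0.9057 = 0.21963
  27: 1 × 0.2369 × 0.8980 = 0.21274
  28: 1 × 0.3139 × 0.8914 = 0.27981
Sum = 1.49511
NRR = 0.48544 × 1.49511 = 0.72579

0.726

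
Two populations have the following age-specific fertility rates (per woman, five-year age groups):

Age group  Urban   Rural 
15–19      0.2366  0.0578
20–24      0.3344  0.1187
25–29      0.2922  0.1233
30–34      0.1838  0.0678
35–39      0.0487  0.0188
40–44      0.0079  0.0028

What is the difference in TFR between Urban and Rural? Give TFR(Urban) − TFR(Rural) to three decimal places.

3.572

Urban:
  Sum of ASFRs = 0.2366 + 0.3344 + 0.2922 + 0.1838 + 0.0487 + 0.0079 = 1.1036
  TFR = 5 × 1.1036 = 5.518
Rural:
  Sum of ASFRs = 0.0578 + 0.1187 + 0.1233 + 0.0678 + 0.0188 + 0.0028 = 0.3892
  TFR = 5 × 0.3892 = 1.946
Difference = 5.518 − 1.946 = 3.572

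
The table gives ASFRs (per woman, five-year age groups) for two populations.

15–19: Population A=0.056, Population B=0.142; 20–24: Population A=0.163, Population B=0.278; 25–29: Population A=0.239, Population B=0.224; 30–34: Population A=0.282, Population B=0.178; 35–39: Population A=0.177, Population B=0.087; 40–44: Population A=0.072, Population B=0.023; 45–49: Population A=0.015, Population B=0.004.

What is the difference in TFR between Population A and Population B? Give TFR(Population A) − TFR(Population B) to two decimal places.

0.34

Population A:
  Sum of ASFRs = 0.056 + 0.163 + 0.239 + 0.282 + 0.177 + 0.072 + 0.015 = 1.004
  TFR = 5 × 1.004 = 5.02
Population B:
  Sum of ASFRs = 0.142 + 0.278 + 0.224 + 0.178 + 0.087 + 0.023 + 0.004 = 0.936
  TFR = 5 × 0.936 = 4.68
Difference = 5.02 − 4.68 = 0.34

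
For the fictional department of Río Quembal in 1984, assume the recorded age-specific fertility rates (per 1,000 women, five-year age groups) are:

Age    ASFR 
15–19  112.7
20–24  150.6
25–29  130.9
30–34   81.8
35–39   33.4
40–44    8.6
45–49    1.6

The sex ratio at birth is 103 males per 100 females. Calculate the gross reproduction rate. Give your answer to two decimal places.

Proportion female at birth = 100 / (100 + 103) = 0.49261.
Sum of ASFRs = 112.7 + 150.6 + 130.9 + 81.8 + 33.4 + 8.6 + 1.6 = 519.6
TFR = 5 × 519.6 / 1000 = 2.598
GRR = 0.49261 × 2.598 = 1.27980

1.28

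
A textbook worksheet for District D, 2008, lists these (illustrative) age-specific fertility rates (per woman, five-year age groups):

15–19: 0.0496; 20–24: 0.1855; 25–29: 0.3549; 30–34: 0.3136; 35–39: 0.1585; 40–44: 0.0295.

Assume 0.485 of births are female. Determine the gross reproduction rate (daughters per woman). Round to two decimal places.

2.65

Proportion female at birth = 0.485.
Sum of ASFRs = 0.0496 + 0.1855 + 0.3549 + 0.3136 + 0.1585 + 0.0295 = 1.0916
TFR = 5 × 1.0916 = 5.458
GRR = 0.485 × 5.458 = 2.64713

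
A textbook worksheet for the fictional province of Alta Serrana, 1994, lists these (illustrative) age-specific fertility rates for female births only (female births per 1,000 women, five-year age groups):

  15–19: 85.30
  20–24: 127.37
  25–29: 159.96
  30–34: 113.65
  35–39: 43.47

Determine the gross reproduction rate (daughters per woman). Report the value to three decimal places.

2.649

Sum of female ASFRs = 85.30 + 127.37 + 159.96 + 113.65 + 43.47 = 529.75
GRR = 5 × 529.75 / 1000 = 2.64875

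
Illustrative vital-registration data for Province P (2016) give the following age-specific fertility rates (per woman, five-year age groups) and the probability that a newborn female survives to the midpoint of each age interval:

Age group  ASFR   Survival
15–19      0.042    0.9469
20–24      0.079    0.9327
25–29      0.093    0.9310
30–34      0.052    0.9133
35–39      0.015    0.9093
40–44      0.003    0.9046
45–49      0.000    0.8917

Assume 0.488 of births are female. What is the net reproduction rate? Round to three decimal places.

Proportion female at birth = 0.488.
Per-age-group product (5 × ASFR × survival probability):
  15–19: 5 × 0.042 × 0.9469 = 0.19885
  20–24: 5 × 0.079 × 0.9327 = 0.36842
  25–29: 5 × 0.093 × 0.9310 = 0.43292
  30–34: 5 × 0.052 × 0.9133 = 0.23746
  35–39: 5 × 0.015 × 0.9093 = 0.06820
  40–44: 5 × 0.003 × 0.9046 = 0.01357
  45–49: 5 × 0.000 × 0.8917 = 0.00000
Sum = 1.31942
NRR = 0.488 × 1.31942 = 0.64388

0.644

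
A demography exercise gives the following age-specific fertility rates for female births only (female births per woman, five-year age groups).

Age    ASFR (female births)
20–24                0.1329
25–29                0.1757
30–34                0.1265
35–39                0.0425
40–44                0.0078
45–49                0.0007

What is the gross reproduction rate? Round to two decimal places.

2.43

Sum of female ASFRs = 0.1329 + 0.1757 + 0.1265 + 0.0425 + 0.0078 + 0.0007 = 0.4861
GRR = 5 × 0.4861 = 2.4305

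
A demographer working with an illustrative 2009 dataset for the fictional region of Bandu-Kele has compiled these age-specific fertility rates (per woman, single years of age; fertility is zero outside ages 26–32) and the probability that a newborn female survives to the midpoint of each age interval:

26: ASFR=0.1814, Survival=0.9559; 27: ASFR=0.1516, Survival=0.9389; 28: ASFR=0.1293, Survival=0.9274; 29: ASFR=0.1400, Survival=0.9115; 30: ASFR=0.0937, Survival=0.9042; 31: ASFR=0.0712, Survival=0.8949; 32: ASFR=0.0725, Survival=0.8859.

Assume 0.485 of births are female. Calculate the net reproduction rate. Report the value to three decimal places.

Proportion female at birth = 0.485.
Per-age-group product (1 × ASFR × survival probability):
  26: 1 × 0.1814 × 0.9559 = 0.17340
  27: 1 × 0.1516 × 0.9389 = 0.14234
  28: 1 × 0.1293 × 0.9274 = 0.11991
  29: 1 × 0.1400 × 0.9115 = 0.12761
  30: 1 × 0.0937 × 0.9042 = 0.08472
  31: 1 × 0.0712 × 0.8949 = 0.06372
  32: 1 × 0.0725 × 0.8859 = 0.06423
Sum = 0.77593
NRR = 0.485 × 0.77593 = 0.37633

0.376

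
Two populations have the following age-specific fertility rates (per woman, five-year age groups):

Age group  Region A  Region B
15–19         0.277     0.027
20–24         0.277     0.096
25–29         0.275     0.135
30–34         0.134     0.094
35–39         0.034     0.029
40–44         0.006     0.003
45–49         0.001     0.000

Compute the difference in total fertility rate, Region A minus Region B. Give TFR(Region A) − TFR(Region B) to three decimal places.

Region A:
  Sum of ASFRs = 0.277 + 0.277 + 0.275 + 0.134 + 0.034 + 0.006 + 0.001 = 1.004
  TFR = 5 × 1.004 = 5.02
Region B:
  Sum of ASFRs = 0.027 + 0.096 + 0.135 + 0.094 + 0.029 + 0.003 + 0.000 = 0.384
  TFR = 5 × 0.384 = 1.92
Difference = 5.02 − 1.92 = 3.1

3.100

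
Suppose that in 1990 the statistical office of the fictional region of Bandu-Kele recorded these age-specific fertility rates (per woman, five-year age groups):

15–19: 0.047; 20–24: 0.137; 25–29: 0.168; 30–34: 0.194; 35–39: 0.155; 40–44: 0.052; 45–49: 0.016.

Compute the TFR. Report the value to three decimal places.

3.845

Sum of ASFRs = 0.047 + 0.137 + 0.168 + 0.194 + 0.155 + 0.052 + 0.016 = 0.769
TFR = 5 × 0.769 = 3.845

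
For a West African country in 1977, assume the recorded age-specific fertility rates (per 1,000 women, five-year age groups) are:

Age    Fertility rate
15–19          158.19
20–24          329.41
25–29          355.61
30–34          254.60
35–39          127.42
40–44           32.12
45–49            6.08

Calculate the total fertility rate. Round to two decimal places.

Sum of ASFRs = 158.19 + 329.41 + 355.61 + 254.60 + 127.42 + 32.12 + 6.08 = 1263.43
TFR = 5 × 1263.43 / 1000 = 6.31715

6.32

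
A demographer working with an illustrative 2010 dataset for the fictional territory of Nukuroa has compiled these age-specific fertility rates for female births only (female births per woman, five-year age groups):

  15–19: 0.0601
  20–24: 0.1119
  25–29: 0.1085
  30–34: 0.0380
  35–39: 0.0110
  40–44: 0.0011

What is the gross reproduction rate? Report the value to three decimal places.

Sum of female ASFRs = 0.0601 + 0.1119 + 0.1085 + 0.0380 + 0.0110 + 0.0011 = 0.3306
GRR = 5 × 0.3306 = 1.653

1.653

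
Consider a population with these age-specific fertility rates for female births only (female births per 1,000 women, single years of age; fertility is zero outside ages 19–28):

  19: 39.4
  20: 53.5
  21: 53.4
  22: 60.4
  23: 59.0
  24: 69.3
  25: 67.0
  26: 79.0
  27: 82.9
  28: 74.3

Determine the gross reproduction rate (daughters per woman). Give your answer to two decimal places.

0.64

Sum of female ASFRs = 39.4 + 53.5 + 53.4 + 60.4 + 59.0 + 69.3 + 67.0 + 79.0 + 82.9 + 74.3 = 638.2
GRR = 638.2 / 1000 = 0.6382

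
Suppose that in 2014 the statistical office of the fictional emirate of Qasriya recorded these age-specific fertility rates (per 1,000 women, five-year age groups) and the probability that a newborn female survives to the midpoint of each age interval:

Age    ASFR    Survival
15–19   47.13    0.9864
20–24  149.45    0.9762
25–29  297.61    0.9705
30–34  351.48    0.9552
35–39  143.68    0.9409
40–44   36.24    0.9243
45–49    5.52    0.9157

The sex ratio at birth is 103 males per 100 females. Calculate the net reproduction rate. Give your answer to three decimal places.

Proportion female at birth = 100 / (100 + 103) = 0.49261.
Per-age-group product (5 × ASFR × survival probability):
  15–19: 5 × 47.13/1000 × 0.9864 = 0.23245
  20–24: 5 × 149.45/1000 × 0.9762 = 0.72947
  25–29: 5 × 297.61/1000 × 0.9705 = 1.44415
  30–34: 5 × 351.48/1000 × 0.9552 = 1.67867
  35–39: 5 × 143.68/1000 × 0.9409 = 0.67594
  40–44: 5 × 36.24/1000 × 0.9243 = 0.16748
  45–49: 5 × 5.52/1000 × 0.9157 = 0.02527
Sum = 4.95343
NRR = 0.49261 × 4.95343 = 2.44011
NRR > 1, so each generation more than replaces itself.

2.440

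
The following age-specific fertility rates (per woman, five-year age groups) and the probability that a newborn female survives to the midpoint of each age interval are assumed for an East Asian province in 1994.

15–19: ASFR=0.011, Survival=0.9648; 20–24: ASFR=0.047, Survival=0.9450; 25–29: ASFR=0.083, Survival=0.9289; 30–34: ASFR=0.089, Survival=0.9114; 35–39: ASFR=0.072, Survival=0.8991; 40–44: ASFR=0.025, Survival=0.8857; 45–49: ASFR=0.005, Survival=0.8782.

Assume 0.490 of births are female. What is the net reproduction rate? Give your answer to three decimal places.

0.746

Proportion female at birth = 0.490.
Weighting each age-specific rate by interval width and survival:
  15–19: 5 × 0.011 × 0.9648 = 0.05306
  20–24: 5 × 0.047 × 0.9450 = 0.22208
  25–29: 5 × 0.083 × 0.9289 = 0.38549
  30–34: 5 × 0.089 × 0.9114 = 0.40557
  35–39: 5 × 0.072 × 0.8991 = 0.32368
  40–44: 5 × 0.025 × 0.8857 = 0.11071
  45–49: 5 × 0.005 × 0.8782 = 0.02196
Sum = 1.52255
NRR = 0.490 × 1.52255 = 0.74605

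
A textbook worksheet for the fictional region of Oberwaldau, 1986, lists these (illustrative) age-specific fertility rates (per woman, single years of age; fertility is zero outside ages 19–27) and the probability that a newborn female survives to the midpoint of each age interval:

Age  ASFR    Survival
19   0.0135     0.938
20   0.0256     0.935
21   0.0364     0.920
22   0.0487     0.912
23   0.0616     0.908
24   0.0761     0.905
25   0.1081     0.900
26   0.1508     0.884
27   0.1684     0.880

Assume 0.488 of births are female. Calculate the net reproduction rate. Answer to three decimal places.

0.302

Proportion female at birth = 0.488.
Per-age-group product (1 × ASFR × survival probability):
  19: 1 × 0.0135 × 0.938 = 0.01266
  20: 1 × 0.0256 × 0.935 = 0.02394
  21: 1 × 0.0364 × 0.920 = 0.03349
  22: 1 × 0.0487 × 0.912 = 0.04441
  23: 1 × 0.0616 × 0.908 = 0.05593
  24: 1 × 0.0761 × 0.905 = 0.06887
  25: 1 × 0.1081 × 0.900 = 0.09729
  26: 1 × 0.1508 × 0.884 = 0.13331
  27: 1 × 0.1684 × 0.880 = 0.14819
Sum = 0.61809
NRR = 0.488 × 0.61809 = 0.30163
With NRR below 1 the population is below replacement fertility.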